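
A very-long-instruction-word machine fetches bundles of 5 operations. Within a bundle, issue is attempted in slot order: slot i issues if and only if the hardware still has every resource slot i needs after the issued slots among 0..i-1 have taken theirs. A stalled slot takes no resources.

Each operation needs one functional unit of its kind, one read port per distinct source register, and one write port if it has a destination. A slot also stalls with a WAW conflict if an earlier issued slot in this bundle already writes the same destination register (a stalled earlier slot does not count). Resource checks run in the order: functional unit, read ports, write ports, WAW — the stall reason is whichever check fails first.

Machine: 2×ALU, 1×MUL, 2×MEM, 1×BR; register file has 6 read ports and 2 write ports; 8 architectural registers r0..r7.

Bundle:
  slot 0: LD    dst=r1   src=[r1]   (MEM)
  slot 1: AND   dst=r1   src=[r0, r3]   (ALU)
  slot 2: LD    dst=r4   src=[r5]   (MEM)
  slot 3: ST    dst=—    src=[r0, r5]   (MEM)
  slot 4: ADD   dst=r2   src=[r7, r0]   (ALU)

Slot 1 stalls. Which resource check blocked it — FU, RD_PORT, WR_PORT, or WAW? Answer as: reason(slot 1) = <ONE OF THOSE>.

reason(slot 1) = WAW

  0. MEM→r1 ⇒ go  {2A/1Mu/1Ld/1B | 5r 1w}
  1. ALU→r1 ⇒ no(WAW)  {2A/1Mu/1Ld/1B | 5r 1w}
  2. MEM→r4 ⇒ go  {2A/1Mu/0Ld/1B | 4r 0w}
  3. MEM ⇒ no(FU)  {2A/1Mu/0Ld/1B | 4r 0w}
  4. ALU→r2 ⇒ no(WR_PORT)  {2A/1Mu/0Ld/1B | 4r 0w}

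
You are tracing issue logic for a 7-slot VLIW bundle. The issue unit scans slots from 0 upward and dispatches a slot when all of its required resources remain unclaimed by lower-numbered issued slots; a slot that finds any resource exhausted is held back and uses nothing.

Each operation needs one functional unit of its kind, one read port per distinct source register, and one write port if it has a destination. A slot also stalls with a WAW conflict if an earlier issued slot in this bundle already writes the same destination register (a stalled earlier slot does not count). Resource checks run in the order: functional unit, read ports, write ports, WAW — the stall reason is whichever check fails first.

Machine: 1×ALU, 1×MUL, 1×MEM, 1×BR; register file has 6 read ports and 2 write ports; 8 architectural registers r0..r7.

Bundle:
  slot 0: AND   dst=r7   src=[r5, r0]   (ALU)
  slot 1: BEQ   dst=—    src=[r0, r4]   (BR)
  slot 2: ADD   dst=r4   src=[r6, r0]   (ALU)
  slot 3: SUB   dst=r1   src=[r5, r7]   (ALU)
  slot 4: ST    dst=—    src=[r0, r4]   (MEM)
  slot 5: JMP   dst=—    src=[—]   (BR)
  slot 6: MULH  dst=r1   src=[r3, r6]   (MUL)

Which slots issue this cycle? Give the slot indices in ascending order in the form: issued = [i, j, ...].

issued = [0, 1, 4]

  0. ALU→r7 ⇒ go  {0A/1Mu/1Ld/1B | 4r 1w}
  1. BR ⇒ go  {0A/1Mu/1Ld/0B | 2r 1w}
  2. ALU→r4 ⇒ no(FU)  {0A/1Mu/1Ld/0B | 2r 1w}
  3. ALU→r1 ⇒ no(FU)  {0A/1Mu/1Ld/0B | 2r 1w}
  4. MEM ⇒ go  {0A/1Mu/0Ld/0B | 0r 1w}
  5. BR ⇒ no(FU)  {0A/1Mu/0Ld/0B | 0r 1w}
  6. MUL→r1 ⇒ no(RD_PORT)  {0A/1Mu/0Ld/0B | 0r 1w}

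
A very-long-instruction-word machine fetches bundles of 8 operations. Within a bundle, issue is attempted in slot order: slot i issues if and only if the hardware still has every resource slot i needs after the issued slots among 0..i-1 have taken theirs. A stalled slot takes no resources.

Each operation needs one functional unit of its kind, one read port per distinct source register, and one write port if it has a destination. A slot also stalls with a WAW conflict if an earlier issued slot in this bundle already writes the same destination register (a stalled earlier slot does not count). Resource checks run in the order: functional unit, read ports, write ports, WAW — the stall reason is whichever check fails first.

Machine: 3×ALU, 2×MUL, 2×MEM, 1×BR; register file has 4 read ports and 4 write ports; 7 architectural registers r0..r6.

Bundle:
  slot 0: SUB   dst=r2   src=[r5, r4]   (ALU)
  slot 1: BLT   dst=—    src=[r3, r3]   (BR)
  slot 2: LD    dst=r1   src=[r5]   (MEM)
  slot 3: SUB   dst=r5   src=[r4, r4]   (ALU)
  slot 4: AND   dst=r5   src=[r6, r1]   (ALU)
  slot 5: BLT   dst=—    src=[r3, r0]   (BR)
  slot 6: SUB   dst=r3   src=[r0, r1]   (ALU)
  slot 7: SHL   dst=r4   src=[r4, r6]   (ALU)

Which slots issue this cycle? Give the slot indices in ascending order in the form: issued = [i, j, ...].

(0) want 1×ALU +2rd +1wr — yes → AL2|MU2|ME2|BR1|rd2|wr3
(1) want 1×BR +1rd +0wr — yes → AL2|MU2|ME2|BR0|rd1|wr3
(2) want 1×MEM +1rd +1wr — yes → AL2|MU2|ME1|BR0|rd0|wr2
(3) want 1×ALU +1rd +1wr — RD_PORT → AL2|MU2|ME1|BR0|rd0|wr2
(4) want 1×ALU +2rd +1wr — RD_PORT → AL2|MU2|ME1|BR0|rd0|wr2
(5) want 1×BR +2rd +0wr — FU → AL2|MU2|ME1|BR0|rd0|wr2
(6) want 1×ALU +2rd +1wr — RD_PORT → AL2|MU2|ME1|BR0|rd0|wr2
(7) want 1×ALU +2rd +1wr — RD_PORT → AL2|MU2|ME1|BR0|rd0|wr2

issued = [0, 1, 2]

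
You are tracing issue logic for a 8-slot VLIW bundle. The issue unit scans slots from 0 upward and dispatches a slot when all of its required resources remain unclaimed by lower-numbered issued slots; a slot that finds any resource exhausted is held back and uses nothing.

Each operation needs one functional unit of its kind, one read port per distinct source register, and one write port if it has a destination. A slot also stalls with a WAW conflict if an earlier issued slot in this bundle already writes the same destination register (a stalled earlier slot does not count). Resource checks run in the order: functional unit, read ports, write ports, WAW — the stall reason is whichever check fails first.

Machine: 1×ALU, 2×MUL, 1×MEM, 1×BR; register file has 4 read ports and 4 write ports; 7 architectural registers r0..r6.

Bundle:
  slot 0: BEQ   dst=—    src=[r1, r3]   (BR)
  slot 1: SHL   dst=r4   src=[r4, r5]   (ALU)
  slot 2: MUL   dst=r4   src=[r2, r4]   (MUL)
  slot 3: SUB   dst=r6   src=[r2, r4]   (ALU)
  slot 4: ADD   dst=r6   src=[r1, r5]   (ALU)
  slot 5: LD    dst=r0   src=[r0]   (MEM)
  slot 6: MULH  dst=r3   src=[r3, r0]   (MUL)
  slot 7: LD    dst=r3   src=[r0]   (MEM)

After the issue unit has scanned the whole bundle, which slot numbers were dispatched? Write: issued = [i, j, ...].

issued = [0, 1]

slot 0 (BR): ISSUE — free A1,Mu2,Ld1,B0 rp2 wp4
slot 1 (ALU): ISSUE — free A0,Mu2,Ld1,B0 rp0 wp3
slot 2 (MUL): stall RD_PORT — free A0,Mu2,Ld1,B0 rp0 wp3
slot 3 (ALU): stall FU — free A0,Mu2,Ld1,B0 rp0 wp3
slot 4 (ALU): stall FU — free A0,Mu2,Ld1,B0 rp0 wp3
slot 5 (MEM): stall RD_PORT — free A0,Mu2,Ld1,B0 rp0 wp3
slot 6 (MUL): stall RD_PORT — free A0,Mu2,Ld1,B0 rp0 wp3
slot 7 (MEM): stall RD_PORT — free A0,Mu2,Ld1,B0 rp0 wp3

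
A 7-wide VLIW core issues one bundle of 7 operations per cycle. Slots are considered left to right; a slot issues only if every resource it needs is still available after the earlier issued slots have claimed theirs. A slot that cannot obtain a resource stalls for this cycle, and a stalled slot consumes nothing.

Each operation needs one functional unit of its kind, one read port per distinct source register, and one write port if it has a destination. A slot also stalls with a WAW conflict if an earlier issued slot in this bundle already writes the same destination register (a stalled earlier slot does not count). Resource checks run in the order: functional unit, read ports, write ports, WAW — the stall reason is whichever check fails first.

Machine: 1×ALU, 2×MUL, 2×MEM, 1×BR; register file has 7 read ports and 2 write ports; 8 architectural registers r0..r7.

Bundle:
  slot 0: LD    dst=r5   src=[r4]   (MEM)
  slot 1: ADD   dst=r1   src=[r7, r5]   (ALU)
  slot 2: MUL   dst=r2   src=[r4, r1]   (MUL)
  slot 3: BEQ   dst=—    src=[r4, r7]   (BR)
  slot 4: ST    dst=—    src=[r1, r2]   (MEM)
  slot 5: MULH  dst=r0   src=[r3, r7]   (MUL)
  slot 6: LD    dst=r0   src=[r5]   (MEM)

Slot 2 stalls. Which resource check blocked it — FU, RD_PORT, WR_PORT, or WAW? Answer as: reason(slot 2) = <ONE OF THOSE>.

reason(slot 2) = WR_PORT

slot 0 (MEM): ISSUE — free A1,Mu2,Ld1,B1 rp6 wp1
slot 1 (ALU): ISSUE — free A0,Mu2,Ld1,B1 rp4 wp0
slot 2 (MUL): stall WR_PORT — free A0,Mu2,Ld1,B1 rp4 wp0
slot 3 (BR): ISSUE — free A0,Mu2,Ld1,B0 rp2 wp0
slot 4 (MEM): ISSUE — free A0,Mu2,Ld0,B0 rp0 wp0
slot 5 (MUL): stall RD_PORT — free A0,Mu2,Ld0,B0 rp0 wp0
slot 6 (MEM): stall FU — free A0,Mu2,Ld0,B0 rp0 wp0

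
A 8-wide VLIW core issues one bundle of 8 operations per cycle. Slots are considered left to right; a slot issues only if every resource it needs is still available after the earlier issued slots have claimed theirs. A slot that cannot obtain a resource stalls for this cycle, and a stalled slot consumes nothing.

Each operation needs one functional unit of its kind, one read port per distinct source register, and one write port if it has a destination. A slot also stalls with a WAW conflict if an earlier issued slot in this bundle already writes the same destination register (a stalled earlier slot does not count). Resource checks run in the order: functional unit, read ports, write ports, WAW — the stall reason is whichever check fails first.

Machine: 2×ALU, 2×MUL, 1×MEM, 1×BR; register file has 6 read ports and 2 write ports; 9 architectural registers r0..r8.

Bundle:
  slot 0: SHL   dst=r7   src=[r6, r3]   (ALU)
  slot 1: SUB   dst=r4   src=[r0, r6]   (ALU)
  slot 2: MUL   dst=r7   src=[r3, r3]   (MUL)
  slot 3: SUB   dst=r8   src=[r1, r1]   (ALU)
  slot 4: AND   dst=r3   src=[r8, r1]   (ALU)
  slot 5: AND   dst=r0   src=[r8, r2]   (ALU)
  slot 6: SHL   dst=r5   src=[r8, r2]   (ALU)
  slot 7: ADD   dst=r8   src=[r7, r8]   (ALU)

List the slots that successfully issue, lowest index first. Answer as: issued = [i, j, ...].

issued = [0, 1]

(0) want 1×ALU +2rd +1wr — yes → AL1|MU2|ME1|BR1|rd4|wr1
(1) want 1×ALU +2rd +1wr — yes → AL0|MU2|ME1|BR1|rd2|wr0
(2) want 1×MUL +1rd +1wr — WR_PORT → AL0|MU2|ME1|BR1|rd2|wr0
(3) want 1×ALU +1rd +1wr — FU → AL0|MU2|ME1|BR1|rd2|wr0
(4) want 1×ALU +2rd +1wr — FU → AL0|MU2|ME1|BR1|rd2|wr0
(5) want 1×ALU +2rd +1wr — FU → AL0|MU2|ME1|BR1|rd2|wr0
(6) want 1×ALU +2rd +1wr — FU → AL0|MU2|ME1|BR1|rd2|wr0
(7) want 1×ALU +2rd +1wr — FU → AL0|MU2|ME1|BR1|rd2|wr0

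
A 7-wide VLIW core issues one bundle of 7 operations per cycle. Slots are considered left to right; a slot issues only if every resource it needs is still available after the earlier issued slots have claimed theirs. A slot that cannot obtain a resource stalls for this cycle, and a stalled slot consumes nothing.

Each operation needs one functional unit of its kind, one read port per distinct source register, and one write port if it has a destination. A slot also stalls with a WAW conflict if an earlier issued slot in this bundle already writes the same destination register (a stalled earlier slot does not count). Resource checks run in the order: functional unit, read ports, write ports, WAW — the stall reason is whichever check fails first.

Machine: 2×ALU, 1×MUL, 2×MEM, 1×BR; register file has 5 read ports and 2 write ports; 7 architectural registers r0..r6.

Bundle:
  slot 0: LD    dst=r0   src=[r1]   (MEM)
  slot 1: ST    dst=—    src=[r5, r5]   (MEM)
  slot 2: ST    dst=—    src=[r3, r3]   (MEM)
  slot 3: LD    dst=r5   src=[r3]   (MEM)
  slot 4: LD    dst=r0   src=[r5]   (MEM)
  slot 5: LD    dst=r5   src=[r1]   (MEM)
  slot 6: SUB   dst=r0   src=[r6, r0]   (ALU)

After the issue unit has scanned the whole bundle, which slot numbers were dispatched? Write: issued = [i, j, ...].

(0) want 1×MEM +1rd +1wr — yes → AL2|MU1|ME1|BR1|rd4|wr1
(1) want 1×MEM +1rd +0wr — yes → AL2|MU1|ME0|BR1|rd3|wr1
(2) want 1×MEM +1rd +0wr — FU → AL2|MU1|ME0|BR1|rd3|wr1
(3) want 1×MEM +1rd +1wr — FU → AL2|MU1|ME0|BR1|rd3|wr1
(4) want 1×MEM +1rd +1wr — FU → AL2|MU1|ME0|BR1|rd3|wr1
(5) want 1×MEM +1rd +1wr — FU → AL2|MU1|ME0|BR1|rd3|wr1
(6) want 1×ALU +2rd +1wr — WAW → AL2|MU1|ME0|BR1|rd3|wr1

issued = [0, 1]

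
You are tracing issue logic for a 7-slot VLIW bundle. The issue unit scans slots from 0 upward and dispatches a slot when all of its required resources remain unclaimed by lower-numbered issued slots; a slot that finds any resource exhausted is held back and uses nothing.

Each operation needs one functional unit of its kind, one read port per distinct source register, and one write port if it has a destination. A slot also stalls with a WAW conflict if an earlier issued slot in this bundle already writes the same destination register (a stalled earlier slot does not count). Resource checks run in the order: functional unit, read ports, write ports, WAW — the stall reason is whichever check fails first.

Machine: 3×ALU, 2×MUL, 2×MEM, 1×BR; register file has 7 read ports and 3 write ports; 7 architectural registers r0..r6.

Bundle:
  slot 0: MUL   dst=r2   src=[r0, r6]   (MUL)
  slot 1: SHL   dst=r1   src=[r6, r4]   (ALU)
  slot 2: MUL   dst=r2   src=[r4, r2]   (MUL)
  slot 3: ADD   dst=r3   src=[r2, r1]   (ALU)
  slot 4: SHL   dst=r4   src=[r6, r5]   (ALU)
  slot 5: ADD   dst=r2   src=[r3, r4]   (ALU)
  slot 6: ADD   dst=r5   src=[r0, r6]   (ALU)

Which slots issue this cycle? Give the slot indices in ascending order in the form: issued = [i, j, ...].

issued = [0, 1, 3]

slot 0 (MUL): ISSUE — free A3,Mu1,Ld2,B1 rp5 wp2
slot 1 (ALU): ISSUE — free A2,Mu1,Ld2,B1 rp3 wp1
slot 2 (MUL): stall WAW — free A2,Mu1,Ld2,B1 rp3 wp1
slot 3 (ALU): ISSUE — free A1,Mu1,Ld2,B1 rp1 wp0
slot 4 (ALU): stall RD_PORT — free A1,Mu1,Ld2,B1 rp1 wp0
slot 5 (ALU): stall RD_PORT — free A1,Mu1,Ld2,B1 rp1 wp0
slot 6 (ALU): stall RD_PORT — free A1,Mu1,Ld2,B1 rp1 wp0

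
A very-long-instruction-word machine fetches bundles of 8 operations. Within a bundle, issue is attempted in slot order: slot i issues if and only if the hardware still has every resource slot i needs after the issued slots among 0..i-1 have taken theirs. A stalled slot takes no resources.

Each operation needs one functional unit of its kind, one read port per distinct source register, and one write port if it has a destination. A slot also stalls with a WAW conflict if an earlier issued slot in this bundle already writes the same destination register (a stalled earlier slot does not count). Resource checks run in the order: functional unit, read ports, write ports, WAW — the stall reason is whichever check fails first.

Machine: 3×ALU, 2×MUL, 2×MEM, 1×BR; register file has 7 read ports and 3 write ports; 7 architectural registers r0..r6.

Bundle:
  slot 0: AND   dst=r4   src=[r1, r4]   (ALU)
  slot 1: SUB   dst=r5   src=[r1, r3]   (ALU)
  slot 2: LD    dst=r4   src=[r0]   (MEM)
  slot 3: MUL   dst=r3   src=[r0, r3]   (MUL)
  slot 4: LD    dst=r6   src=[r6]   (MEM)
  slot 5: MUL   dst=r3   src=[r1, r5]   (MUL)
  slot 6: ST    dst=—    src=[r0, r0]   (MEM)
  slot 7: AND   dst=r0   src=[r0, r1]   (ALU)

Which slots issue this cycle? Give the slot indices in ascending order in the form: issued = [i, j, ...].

issued = [0, 1, 3, 6]

(0) want 1×ALU +2rd +1wr — yes → AL2|MU2|ME2|BR1|rd5|wr2
(1) want 1×ALU +2rd +1wr — yes → AL1|MU2|ME2|BR1|rd3|wr1
(2) want 1×MEM +1rd +1wr — WAW → AL1|MU2|ME2|BR1|rd3|wr1
(3) want 1×MUL +2rd +1wr — yes → AL1|MU1|ME2|BR1|rd1|wr0
(4) want 1×MEM +1rd +1wr — WR_PORT → AL1|MU1|ME2|BR1|rd1|wr0
(5) want 1×MUL +2rd +1wr — RD_PORT → AL1|MU1|ME2|BR1|rd1|wr0
(6) want 1×MEM +1rd +0wr — yes → AL1|MU1|ME1|BR1|rd0|wr0
(7) want 1×ALU +2rd +1wr — RD_PORT → AL1|MU1|ME1|BR1|rd0|wr0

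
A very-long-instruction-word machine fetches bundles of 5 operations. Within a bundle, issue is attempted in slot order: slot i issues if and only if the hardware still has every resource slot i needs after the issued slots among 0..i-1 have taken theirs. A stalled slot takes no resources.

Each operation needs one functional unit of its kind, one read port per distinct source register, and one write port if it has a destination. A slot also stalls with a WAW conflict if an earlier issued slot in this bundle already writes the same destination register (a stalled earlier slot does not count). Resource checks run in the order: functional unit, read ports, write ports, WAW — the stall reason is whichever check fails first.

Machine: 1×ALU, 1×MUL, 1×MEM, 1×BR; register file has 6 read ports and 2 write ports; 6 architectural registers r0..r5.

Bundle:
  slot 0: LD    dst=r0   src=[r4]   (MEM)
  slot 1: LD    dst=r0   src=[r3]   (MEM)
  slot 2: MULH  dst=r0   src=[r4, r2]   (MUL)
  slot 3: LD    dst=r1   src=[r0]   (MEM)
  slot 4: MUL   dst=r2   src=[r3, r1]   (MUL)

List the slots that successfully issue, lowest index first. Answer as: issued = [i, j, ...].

issued = [0, 4]

  0. MEM→r0 ⇒ go  {1A/1Mu/0Ld/1B | 5r 1w}
  1. MEM→r0 ⇒ no(FU)  {1A/1Mu/0Ld/1B | 5r 1w}
  2. MUL→r0 ⇒ no(WAW)  {1A/1Mu/0Ld/1B | 5r 1w}
  3. MEM→r1 ⇒ no(FU)  {1A/1Mu/0Ld/1B | 5r 1w}
  4. MUL→r2 ⇒ go  {1A/0Mu/0Ld/1B | 3r 0w}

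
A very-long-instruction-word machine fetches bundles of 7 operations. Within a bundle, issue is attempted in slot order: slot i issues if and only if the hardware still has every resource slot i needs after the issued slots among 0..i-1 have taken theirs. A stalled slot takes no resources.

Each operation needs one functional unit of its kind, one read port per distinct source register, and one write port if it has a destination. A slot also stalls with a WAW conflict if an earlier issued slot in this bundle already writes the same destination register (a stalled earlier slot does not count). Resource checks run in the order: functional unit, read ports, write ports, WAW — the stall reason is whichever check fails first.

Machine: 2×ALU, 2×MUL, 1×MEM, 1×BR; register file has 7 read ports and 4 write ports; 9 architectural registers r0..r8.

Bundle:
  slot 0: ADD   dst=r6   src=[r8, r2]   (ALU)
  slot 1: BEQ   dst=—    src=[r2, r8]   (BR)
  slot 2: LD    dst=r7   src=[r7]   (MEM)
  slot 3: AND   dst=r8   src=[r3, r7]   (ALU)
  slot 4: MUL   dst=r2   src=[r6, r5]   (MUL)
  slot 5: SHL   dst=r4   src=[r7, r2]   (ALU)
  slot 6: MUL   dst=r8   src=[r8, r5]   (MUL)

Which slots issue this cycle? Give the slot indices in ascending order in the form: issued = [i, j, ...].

issued = [0, 1, 2, 3]

slot 0 (ALU): ISSUE — free A1,Mu2,Ld1,B1 rp5 wp3
slot 1 (BR): ISSUE — free A1,Mu2,Ld1,B0 rp3 wp3
slot 2 (MEM): ISSUE — free A1,Mu2,Ld0,B0 rp2 wp2
slot 3 (ALU): ISSUE — free A0,Mu2,Ld0,B0 rp0 wp1
slot 4 (MUL): stall RD_PORT — free A0,Mu2,Ld0,B0 rp0 wp1
slot 5 (ALU): stall FU — free A0,Mu2,Ld0,B0 rp0 wp1
slot 6 (MUL): stall RD_PORT — free A0,Mu2,Ld0,B0 rp0 wp1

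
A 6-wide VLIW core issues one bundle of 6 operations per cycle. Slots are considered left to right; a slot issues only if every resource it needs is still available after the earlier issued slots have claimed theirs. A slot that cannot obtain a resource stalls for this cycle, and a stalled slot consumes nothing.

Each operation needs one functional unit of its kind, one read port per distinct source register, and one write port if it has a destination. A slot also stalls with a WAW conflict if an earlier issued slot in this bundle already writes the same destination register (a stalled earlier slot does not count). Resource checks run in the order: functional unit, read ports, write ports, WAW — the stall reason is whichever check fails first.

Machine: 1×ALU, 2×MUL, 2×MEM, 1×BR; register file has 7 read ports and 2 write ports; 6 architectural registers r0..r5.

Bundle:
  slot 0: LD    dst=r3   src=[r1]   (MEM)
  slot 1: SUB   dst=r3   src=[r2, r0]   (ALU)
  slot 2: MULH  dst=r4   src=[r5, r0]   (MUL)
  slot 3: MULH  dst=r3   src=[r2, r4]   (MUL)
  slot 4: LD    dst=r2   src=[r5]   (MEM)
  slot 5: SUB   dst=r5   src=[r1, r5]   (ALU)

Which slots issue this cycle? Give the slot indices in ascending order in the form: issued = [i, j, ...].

issued = [0, 2]

#0 MEM src=r1 dispatched  <A:1 Mu:2 Ld:1 B:1 rd:6 wr:1>
#1 ALU src=r2,r0 held:WAW  <A:1 Mu:2 Ld:1 B:1 rd:6 wr:1>
#2 MUL src=r5,r0 dispatched  <A:1 Mu:1 Ld:1 B:1 rd:4 wr:0>
#3 MUL src=r2,r4 held:WR_PORT  <A:1 Mu:1 Ld:1 B:1 rd:4 wr:0>
#4 MEM src=r5 held:WR_PORT  <A:1 Mu:1 Ld:1 B:1 rd:4 wr:0>
#5 ALU src=r1,r5 held:WR_PORT  <A:1 Mu:1 Ld:1 B:1 rd:4 wr:0>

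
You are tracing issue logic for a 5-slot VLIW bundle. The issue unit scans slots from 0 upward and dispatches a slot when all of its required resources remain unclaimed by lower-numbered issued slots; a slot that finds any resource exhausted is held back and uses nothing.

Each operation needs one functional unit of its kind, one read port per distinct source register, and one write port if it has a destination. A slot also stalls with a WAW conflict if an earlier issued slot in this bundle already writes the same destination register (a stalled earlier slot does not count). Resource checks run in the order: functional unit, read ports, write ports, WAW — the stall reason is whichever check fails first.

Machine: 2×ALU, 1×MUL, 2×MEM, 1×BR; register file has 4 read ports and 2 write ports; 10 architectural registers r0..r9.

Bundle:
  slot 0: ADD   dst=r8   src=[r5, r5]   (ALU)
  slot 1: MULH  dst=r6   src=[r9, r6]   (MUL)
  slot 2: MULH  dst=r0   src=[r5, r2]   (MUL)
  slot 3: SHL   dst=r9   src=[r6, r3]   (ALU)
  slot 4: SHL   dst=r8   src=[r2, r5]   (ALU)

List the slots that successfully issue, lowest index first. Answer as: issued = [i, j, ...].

issued = [0, 1]

(0) want 1×ALU +1rd +1wr — yes → AL1|MU1|ME2|BR1|rd3|wr1
(1) want 1×MUL +2rd +1wr — yes → AL1|MU0|ME2|BR1|rd1|wr0
(2) want 1×MUL +2rd +1wr — FU → AL1|MU0|ME2|BR1|rd1|wr0
(3) want 1×ALU +2rd +1wr — RD_PORT → AL1|MU0|ME2|BR1|rd1|wr0
(4) want 1×ALU +2rd +1wr — RD_PORT → AL1|MU0|ME2|BR1|rd1|wr0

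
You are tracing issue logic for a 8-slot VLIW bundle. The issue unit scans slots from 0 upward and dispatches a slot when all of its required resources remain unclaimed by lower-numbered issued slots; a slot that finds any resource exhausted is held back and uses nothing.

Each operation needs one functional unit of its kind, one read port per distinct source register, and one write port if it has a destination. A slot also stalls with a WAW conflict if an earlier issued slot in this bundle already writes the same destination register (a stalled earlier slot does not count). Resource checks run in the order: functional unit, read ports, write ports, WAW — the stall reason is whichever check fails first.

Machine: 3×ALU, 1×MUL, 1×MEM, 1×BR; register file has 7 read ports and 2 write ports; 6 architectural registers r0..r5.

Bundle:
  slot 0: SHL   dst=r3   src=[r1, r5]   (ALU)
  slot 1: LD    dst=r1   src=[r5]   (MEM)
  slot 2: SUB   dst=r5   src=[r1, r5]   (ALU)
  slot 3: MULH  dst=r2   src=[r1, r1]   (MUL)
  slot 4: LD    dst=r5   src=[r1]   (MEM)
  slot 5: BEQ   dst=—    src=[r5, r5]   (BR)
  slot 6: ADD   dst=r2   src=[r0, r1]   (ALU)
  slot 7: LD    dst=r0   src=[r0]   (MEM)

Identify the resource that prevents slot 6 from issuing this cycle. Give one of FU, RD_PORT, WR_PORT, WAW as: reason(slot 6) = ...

slot 0 (ALU): ISSUE — free A2,Mu1,Ld1,B1 rp5 wp1
slot 1 (MEM): ISSUE — free A2,Mu1,Ld0,B1 rp4 wp0
slot 2 (ALU): stall WR_PORT — free A2,Mu1,Ld0,B1 rp4 wp0
slot 3 (MUL): stall WR_PORT — free A2,Mu1,Ld0,B1 rp4 wp0
slot 4 (MEM): stall FU — free A2,Mu1,Ld0,B1 rp4 wp0
slot 5 (BR): ISSUE — free A2,Mu1,Ld0,B0 rp3 wp0
slot 6 (ALU): stall WR_PORT — free A2,Mu1,Ld0,B0 rp3 wp0
slot 7 (MEM): stall FU — free A2,Mu1,Ld0,B0 rp3 wp0

reason(slot 6) = WR_PORT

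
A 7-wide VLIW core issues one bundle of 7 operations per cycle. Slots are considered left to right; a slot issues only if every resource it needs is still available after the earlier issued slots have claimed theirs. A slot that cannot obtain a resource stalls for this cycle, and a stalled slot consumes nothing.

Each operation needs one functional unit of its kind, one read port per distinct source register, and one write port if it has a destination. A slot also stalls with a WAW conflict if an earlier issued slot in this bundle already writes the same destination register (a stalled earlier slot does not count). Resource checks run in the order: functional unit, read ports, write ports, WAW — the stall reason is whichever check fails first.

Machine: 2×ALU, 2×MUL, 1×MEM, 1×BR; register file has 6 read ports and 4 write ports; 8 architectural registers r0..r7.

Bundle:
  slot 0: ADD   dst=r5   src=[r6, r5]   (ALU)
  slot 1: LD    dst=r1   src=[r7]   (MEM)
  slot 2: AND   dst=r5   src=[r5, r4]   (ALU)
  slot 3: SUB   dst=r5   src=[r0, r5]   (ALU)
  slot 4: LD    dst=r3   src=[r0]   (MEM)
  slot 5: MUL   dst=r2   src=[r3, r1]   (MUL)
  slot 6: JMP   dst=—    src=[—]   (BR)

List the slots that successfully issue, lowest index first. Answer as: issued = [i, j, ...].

[0] ALU needs rd=2 wr=1: ok; after: ALU=1 MUL=2 MEM=1 BR=1, R=4, W=3
[1] MEM needs rd=1 wr=1: ok; after: ALU=1 MUL=2 MEM=0 BR=1, R=3, W=2
[2] ALU needs rd=2 wr=1: WAW; after: ALU=1 MUL=2 MEM=0 BR=1, R=3, W=2
[3] ALU needs rd=2 wr=1: WAW; after: ALU=1 MUL=2 MEM=0 BR=1, R=3, W=2
[4] MEM needs rd=1 wr=1: FU; after: ALU=1 MUL=2 MEM=0 BR=1, R=3, W=2
[5] MUL needs rd=2 wr=1: ok; after: ALU=1 MUL=1 MEM=0 BR=1, R=1, W=1
[6] BR needs rd=0 wr=0: ok; after: ALU=1 MUL=1 MEM=0 BR=0, R=1, W=1

issued = [0, 1, 5, 6]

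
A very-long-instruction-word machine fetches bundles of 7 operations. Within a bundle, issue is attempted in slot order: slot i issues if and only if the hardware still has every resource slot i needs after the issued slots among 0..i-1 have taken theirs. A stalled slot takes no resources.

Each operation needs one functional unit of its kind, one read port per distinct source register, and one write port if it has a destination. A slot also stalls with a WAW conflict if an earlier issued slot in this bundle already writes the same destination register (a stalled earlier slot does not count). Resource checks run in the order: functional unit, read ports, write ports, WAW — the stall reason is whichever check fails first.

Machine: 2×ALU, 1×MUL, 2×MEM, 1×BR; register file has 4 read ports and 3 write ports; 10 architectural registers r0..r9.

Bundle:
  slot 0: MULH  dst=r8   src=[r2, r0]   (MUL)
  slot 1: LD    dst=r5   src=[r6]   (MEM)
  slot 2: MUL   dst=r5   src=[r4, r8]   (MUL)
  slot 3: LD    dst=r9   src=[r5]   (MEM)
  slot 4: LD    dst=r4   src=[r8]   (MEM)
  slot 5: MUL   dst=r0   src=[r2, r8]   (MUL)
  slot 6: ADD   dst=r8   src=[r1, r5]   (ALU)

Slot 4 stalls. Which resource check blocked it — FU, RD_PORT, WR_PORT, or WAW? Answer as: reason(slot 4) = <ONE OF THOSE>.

reason(slot 4) = FU

slot 0 (MUL): ISSUE — free A2,Mu0,Ld2,B1 rp2 wp2
slot 1 (MEM): ISSUE — free A2,Mu0,Ld1,B1 rp1 wp1
slot 2 (MUL): stall FU — free A2,Mu0,Ld1,B1 rp1 wp1
slot 3 (MEM): ISSUE — free A2,Mu0,Ld0,B1 rp0 wp0
slot 4 (MEM): stall FU — free A2,Mu0,Ld0,B1 rp0 wp0
slot 5 (MUL): stall FU — free A2,Mu0,Ld0,B1 rp0 wp0
slot 6 (ALU): stall RD_PORT — free A2,Mu0,Ld0,B1 rp0 wp0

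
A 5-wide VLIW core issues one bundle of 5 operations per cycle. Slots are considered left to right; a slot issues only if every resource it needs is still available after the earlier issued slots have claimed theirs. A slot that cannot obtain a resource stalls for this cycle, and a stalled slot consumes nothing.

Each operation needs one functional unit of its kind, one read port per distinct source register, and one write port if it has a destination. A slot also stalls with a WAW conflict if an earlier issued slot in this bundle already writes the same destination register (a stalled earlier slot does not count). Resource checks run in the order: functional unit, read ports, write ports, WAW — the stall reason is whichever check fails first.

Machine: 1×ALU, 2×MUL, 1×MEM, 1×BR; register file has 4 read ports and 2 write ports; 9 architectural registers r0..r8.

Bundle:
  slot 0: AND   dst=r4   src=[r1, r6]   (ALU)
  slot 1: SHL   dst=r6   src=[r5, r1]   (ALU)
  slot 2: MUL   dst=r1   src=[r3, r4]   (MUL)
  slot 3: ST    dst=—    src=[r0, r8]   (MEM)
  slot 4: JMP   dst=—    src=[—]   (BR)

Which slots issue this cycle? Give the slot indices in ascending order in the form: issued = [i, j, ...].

[0] ALU needs rd=2 wr=1: ok; after: ALU=0 MUL=2 MEM=1 BR=1, R=2, W=1
[1] ALU needs rd=2 wr=1: FU; after: ALU=0 MUL=2 MEM=1 BR=1, R=2, W=1
[2] MUL needs rd=2 wr=1: ok; after: ALU=0 MUL=1 MEM=1 BR=1, R=0, W=0
[3] MEM needs rd=2 wr=0: RD_PORT; after: ALU=0 MUL=1 MEM=1 BR=1, R=0, W=0
[4] BR needs rd=0 wr=0: ok; after: ALU=0 MUL=1 MEM=1 BR=0, R=0, W=0

issued = [0, 2, 4]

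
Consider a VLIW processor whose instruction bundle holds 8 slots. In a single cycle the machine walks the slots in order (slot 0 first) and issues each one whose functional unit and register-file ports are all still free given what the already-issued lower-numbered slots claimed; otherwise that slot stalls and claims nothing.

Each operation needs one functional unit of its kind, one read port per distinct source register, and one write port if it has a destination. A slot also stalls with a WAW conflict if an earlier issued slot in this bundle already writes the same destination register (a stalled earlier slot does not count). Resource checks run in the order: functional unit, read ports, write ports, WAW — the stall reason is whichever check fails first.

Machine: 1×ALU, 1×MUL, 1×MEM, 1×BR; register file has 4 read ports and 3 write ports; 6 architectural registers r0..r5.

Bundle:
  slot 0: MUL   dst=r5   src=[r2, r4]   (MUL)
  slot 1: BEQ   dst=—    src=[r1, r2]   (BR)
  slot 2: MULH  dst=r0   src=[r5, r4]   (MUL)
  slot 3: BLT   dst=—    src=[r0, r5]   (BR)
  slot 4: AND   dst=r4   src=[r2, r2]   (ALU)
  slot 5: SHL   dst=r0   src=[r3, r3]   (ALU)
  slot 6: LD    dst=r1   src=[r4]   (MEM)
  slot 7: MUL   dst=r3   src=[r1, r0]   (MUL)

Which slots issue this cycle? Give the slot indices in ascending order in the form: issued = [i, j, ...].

(0) want 1×MUL +2rd +1wr — yes → AL1|MU0|ME1|BR1|rd2|wr2
(1) want 1×BR +2rd +0wr — yes → AL1|MU0|ME1|BR0|rd0|wr2
(2) want 1×MUL +2rd +1wr — FU → AL1|MU0|ME1|BR0|rd0|wr2
(3) want 1×BR +2rd +0wr — FU → AL1|MU0|ME1|BR0|rd0|wr2
(4) want 1×ALU +1rd +1wr — RD_PORT → AL1|MU0|ME1|BR0|rd0|wr2
(5) want 1×ALU +1rd +1wr — RD_PORT → AL1|MU0|ME1|BR0|rd0|wr2
(6) want 1×MEM +1rd +1wr — RD_PORT → AL1|MU0|ME1|BR0|rd0|wr2
(7) want 1×MUL +2rd +1wr — FU → AL1|MU0|ME1|BR0|rd0|wr2

issued = [0, 1]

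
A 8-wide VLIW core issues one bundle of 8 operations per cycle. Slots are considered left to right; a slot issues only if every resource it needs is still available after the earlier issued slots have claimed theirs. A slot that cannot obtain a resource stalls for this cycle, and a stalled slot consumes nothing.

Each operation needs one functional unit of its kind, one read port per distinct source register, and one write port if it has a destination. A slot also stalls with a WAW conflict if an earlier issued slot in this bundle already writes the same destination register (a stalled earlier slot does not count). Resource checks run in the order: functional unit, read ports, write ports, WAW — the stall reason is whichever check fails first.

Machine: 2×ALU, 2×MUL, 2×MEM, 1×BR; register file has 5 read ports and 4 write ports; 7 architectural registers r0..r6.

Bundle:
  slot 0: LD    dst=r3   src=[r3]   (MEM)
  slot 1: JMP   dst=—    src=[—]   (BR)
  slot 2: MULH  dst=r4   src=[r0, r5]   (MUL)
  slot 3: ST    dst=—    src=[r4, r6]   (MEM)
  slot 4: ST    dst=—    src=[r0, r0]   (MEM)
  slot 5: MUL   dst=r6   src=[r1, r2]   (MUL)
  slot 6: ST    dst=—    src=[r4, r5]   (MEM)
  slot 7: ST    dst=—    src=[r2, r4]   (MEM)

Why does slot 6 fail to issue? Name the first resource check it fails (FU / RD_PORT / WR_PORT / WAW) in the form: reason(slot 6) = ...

reason(slot 6) = FU

[0] MEM needs rd=1 wr=1: ok; after: ALU=2 MUL=2 MEM=1 BR=1, R=4, W=3
[1] BR needs rd=0 wr=0: ok; after: ALU=2 MUL=2 MEM=1 BR=0, R=4, W=3
[2] MUL needs rd=2 wr=1: ok; after: ALU=2 MUL=1 MEM=1 BR=0, R=2, W=2
[3] MEM needs rd=2 wr=0: ok; after: ALU=2 MUL=1 MEM=0 BR=0, R=0, W=2
[4] MEM needs rd=1 wr=0: FU; after: ALU=2 MUL=1 MEM=0 BR=0, R=0, W=2
[5] MUL needs rd=2 wr=1: RD_PORT; after: ALU=2 MUL=1 MEM=0 BR=0, R=0, W=2
[6] MEM needs rd=2 wr=0: FU; after: ALU=2 MUL=1 MEM=0 BR=0, R=0, W=2
[7] MEM needs rd=2 wr=0: FU; after: ALU=2 MUL=1 MEM=0 BR=0, R=0, W=2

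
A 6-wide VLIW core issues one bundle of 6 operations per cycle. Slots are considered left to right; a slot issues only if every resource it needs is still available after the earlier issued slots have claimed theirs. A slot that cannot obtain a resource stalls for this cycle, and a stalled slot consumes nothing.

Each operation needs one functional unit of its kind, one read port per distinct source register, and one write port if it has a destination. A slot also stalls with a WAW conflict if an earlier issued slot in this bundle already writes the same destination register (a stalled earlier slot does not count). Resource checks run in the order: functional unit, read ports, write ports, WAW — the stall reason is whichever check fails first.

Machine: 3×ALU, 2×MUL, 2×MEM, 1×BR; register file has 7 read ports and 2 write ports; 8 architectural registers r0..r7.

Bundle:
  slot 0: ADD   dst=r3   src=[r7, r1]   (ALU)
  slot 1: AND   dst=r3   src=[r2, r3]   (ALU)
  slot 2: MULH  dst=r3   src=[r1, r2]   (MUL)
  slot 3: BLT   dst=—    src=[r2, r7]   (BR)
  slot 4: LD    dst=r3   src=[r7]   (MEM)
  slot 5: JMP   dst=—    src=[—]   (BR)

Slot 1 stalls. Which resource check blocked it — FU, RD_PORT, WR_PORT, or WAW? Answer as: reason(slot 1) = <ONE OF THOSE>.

slot 0 (ALU): ISSUE — free A2,Mu2,Ld2,B1 rp5 wp1
slot 1 (ALU): stall WAW — free A2,Mu2,Ld2,B1 rp5 wp1
slot 2 (MUL): stall WAW — free A2,Mu2,Ld2,B1 rp5 wp1
slot 3 (BR): ISSUE — free A2,Mu2,Ld2,B0 rp3 wp1
slot 4 (MEM): stall WAW — free A2,Mu2,Ld2,B0 rp3 wp1
slot 5 (BR): stall FU — free A2,Mu2,Ld2,B0 rp3 wp1

reason(slot 1) = WAW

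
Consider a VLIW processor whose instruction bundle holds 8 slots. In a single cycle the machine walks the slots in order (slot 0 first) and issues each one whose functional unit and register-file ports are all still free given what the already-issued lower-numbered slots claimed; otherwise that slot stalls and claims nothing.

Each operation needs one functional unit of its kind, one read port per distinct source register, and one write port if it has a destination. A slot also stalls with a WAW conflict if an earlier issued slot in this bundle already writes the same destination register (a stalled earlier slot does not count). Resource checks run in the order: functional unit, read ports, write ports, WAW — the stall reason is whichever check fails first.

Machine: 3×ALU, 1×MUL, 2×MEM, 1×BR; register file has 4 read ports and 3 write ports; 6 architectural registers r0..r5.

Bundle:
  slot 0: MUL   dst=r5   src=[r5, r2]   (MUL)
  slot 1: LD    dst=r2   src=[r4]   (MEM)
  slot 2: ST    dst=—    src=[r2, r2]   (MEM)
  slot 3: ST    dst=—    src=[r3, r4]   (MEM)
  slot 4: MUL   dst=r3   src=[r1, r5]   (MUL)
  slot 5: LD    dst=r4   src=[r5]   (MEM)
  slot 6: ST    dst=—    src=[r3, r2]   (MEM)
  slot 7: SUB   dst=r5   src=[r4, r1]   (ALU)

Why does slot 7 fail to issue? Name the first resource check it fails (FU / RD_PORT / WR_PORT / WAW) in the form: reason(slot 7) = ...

reason(slot 7) = RD_PORT

slot 0 (MUL): ISSUE — free A3,Mu0,Ld2,B1 rp2 wp2
slot 1 (MEM): ISSUE — free A3,Mu0,Ld1,B1 rp1 wp1
slot 2 (MEM): ISSUE — free A3,Mu0,Ld0,B1 rp0 wp1
slot 3 (MEM): stall FU — free A3,Mu0,Ld0,B1 rp0 wp1
slot 4 (MUL): stall FU — free A3,Mu0,Ld0,B1 rp0 wp1
slot 5 (MEM): stall FU — free A3,Mu0,Ld0,B1 rp0 wp1
slot 6 (MEM): stall FU — free A3,Mu0,Ld0,B1 rp0 wp1
slot 7 (ALU): stall RD_PORT — free A3,Mu0,Ld0,B1 rp0 wp1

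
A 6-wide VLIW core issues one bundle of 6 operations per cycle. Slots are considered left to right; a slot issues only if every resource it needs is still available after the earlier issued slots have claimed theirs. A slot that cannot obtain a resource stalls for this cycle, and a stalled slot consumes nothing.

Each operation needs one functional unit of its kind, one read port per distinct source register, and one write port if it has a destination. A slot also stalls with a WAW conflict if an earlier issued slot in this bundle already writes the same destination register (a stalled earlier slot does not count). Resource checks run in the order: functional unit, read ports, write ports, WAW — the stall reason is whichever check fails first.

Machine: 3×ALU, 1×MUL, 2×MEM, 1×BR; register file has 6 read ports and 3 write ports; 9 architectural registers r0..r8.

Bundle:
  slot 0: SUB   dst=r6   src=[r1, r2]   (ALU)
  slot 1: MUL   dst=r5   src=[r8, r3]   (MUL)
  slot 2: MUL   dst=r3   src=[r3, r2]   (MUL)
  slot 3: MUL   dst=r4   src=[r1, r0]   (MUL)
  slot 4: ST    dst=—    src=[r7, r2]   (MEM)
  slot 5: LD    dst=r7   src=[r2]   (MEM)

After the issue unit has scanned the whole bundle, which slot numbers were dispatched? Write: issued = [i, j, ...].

issued = [0, 1, 4]

[0] ALU needs rd=2 wr=1: ok; after: ALU=2 MUL=1 MEM=2 BR=1, R=4, W=2
[1] MUL needs rd=2 wr=1: ok; after: ALU=2 MUL=0 MEM=2 BR=1, R=2, W=1
[2] MUL needs rd=2 wr=1: FU; after: ALU=2 MUL=0 MEM=2 BR=1, R=2, W=1
[3] MUL needs rd=2 wr=1: FU; after: ALU=2 MUL=0 MEM=2 BR=1, R=2, W=1
[4] MEM needs rd=2 wr=0: ok; after: ALU=2 MUL=0 MEM=1 BR=1, R=0, W=1
[5] MEM needs rd=1 wr=1: RD_PORT; after: ALU=2 MUL=0 MEM=1 BR=1, R=0, W=1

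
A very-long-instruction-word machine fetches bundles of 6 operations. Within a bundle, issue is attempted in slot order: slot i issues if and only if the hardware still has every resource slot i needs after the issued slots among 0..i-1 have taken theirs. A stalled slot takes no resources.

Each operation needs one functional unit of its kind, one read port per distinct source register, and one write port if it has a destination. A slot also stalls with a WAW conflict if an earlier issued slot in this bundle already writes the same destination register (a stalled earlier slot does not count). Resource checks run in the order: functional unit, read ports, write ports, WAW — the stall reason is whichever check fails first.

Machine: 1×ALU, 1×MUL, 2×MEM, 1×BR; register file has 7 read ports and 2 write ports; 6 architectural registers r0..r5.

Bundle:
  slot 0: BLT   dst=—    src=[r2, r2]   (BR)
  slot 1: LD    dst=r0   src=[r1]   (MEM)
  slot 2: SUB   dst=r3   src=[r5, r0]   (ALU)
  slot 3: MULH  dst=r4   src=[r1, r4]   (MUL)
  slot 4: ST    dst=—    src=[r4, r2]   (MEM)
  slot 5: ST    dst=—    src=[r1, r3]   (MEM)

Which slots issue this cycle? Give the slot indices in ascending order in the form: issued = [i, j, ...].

(0) want 1×BR +1rd +0wr — yes → AL1|MU1|ME2|BR0|rd6|wr2
(1) want 1×MEM +1rd +1wr — yes → AL1|MU1|ME1|BR0|rd5|wr1
(2) want 1×ALU +2rd +1wr — yes → AL0|MU1|ME1|BR0|rd3|wr0
(3) want 1×MUL +2rd +1wr — WR_PORT → AL0|MU1|ME1|BR0|rd3|wr0
(4) want 1×MEM +2rd +0wr — yes → AL0|MU1|ME0|BR0|rd1|wr0
(5) want 1×MEM +2rd +0wr — FU → AL0|MU1|ME0|BR0|rd1|wr0

issued = [0, 1, 2, 4]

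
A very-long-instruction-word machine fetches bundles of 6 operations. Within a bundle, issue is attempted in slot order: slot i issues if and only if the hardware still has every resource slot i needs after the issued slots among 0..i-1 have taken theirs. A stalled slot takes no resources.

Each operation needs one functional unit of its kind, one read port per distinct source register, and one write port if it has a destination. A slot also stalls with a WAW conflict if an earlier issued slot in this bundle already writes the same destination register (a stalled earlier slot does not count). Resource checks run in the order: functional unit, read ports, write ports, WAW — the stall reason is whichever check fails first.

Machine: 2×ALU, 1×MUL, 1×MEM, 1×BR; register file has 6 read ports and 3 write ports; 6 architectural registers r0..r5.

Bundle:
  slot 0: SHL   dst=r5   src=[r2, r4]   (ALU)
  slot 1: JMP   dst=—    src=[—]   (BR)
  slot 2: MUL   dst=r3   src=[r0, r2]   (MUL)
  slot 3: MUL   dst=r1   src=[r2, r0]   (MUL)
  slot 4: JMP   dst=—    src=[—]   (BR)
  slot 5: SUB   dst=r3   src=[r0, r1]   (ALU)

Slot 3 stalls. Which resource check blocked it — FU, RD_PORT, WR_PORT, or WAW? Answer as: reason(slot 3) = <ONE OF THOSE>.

#0 ALU src=r2,r4 dispatched  <A:1 Mu:1 Ld:1 B:1 rd:4 wr:2>
#1 BR src=- dispatched  <A:1 Mu:1 Ld:1 B:0 rd:4 wr:2>
#2 MUL src=r0,r2 dispatched  <A:1 Mu:0 Ld:1 B:0 rd:2 wr:1>
#3 MUL src=r2,r0 held:FU  <A:1 Mu:0 Ld:1 B:0 rd:2 wr:1>
#4 BR src=- held:FU  <A:1 Mu:0 Ld:1 B:0 rd:2 wr:1>
#5 ALU src=r0,r1 held:WAW  <A:1 Mu:0 Ld:1 B:0 rd:2 wr:1>

reason(slot 3) = FU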